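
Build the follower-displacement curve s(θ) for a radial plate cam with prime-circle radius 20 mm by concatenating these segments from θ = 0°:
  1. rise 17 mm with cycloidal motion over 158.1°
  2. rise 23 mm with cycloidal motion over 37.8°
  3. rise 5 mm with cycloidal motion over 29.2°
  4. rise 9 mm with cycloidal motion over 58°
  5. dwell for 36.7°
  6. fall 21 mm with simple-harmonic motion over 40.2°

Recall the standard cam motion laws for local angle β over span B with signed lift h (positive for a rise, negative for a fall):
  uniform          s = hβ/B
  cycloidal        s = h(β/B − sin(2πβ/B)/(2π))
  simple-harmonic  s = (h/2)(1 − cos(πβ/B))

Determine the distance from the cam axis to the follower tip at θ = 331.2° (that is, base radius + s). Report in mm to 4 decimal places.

seg 1 [0°–158.1°] cycloidal, h=17: full span → s += 17 → s = 17.0000
seg 2 [158.1°–195.9°] cycloidal, h=23: full span → s += 23 → s = 40.0000
seg 3 [195.9°–225.1°] cycloidal, h=5: full span → s += 5 → s = 45.0000
seg 4 [225.1°–283.1°] cycloidal, h=9: full span → s += 9 → s = 54.0000
seg 5 [283.1°–319.8°] dwell: s stays 54.0000
seg 6 [319.8°–360°] simple-harmonic, h=-21: θ=331.2° here. β=11.4, B=40.2. -21/2·(1 − cos(π·0.2836)) = -3.8985 → s = 50.1015
radial distance = base radius + s = 20 + 50.1015 = 70.1015

70.1015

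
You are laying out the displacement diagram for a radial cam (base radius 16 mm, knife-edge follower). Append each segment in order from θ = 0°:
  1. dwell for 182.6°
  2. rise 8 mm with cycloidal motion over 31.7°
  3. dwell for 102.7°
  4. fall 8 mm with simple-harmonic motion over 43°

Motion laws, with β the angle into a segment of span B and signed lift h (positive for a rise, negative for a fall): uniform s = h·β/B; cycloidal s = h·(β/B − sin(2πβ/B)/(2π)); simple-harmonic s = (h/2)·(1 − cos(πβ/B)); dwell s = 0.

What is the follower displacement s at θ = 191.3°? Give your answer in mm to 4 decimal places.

seg 1 [0°–182.6°] dwell: s stays 0.0000
seg 2 [182.6°–214.3°] cycloidal, h=8: θ=191.3° here. β=8.7, B=31.7. 8·(0.2744 − sin(2π·0.2744)/(2π)) = 0.9373 → s = 0.9373

0.9373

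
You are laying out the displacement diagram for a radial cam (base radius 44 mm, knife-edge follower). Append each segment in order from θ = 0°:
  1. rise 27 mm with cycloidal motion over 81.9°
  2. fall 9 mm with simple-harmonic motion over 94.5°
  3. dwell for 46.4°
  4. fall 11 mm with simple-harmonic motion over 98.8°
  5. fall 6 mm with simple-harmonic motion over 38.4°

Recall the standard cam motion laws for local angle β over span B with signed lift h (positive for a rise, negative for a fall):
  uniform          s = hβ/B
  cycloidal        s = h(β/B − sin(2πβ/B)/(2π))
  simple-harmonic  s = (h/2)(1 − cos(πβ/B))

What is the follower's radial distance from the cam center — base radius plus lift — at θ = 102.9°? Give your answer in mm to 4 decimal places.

seg 1 [0°–81.9°] cycloidal, h=27: full span → s += 27 → s = 27.0000
seg 2 [81.9°–176.4°] simple-harmonic, h=-9: θ=102.9° here. β=21, B=94.5. -9/2·(1 − cos(π·0.2222)) = -1.0528 → s = 25.9472
radial distance = base radius + s = 44 + 25.9472 = 69.9472

69.9472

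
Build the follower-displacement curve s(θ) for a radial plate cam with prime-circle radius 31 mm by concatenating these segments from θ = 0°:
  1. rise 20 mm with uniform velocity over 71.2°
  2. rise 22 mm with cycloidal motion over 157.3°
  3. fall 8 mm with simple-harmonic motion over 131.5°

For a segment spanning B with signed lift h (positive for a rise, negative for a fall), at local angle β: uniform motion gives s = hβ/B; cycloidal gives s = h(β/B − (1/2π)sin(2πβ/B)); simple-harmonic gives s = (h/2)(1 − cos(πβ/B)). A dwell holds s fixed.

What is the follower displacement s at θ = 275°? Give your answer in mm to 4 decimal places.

seg 1 [0°–71.2°] uniform, h=20: full span → s += 20 → s = 20.0000
seg 2 [71.2°–228.5°] cycloidal, h=22: full span → s += 22 → s = 42.0000
seg 3 [228.5°–360°] simple-harmonic, h=-8: θ=275° here. β=46.5, B=131.5. -8/2·(1 − cos(π·0.3536)) = -2.2246 → s = 39.7754

39.7754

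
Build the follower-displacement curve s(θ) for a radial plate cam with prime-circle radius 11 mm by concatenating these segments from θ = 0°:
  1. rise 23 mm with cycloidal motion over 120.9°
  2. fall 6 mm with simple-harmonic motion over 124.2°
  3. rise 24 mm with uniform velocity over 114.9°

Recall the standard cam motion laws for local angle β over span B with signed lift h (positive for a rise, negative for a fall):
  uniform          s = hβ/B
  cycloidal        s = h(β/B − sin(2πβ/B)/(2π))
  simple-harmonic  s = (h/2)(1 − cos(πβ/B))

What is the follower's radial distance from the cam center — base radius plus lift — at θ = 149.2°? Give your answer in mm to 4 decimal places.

seg 1 [0°–120.9°] cycloidal, h=23: full span → s += 23 → s = 23.0000
seg 2 [120.9°–245.1°] simple-harmonic, h=-6: θ=149.2° here. β=28.3, B=124.2. -6/2·(1 − cos(π·0.2279)) = -0.7364 → s = 22.2636
radial distance = base radius + s = 11 + 22.2636 = 33.2636

33.2636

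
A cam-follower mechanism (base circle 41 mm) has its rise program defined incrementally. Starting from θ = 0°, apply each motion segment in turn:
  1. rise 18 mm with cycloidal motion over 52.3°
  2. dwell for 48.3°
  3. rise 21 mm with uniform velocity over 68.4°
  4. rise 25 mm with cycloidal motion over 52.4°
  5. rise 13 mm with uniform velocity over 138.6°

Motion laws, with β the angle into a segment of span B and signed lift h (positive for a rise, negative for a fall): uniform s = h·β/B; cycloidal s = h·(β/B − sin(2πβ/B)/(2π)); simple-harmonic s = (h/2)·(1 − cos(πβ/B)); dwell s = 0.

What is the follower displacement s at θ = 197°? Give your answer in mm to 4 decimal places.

seg 1 [0°–52.3°] cycloidal, h=18: full span → s += 18 → s = 18.0000
seg 2 [52.3°–100.6°] dwell: s stays 18.0000
seg 3 [100.6°–169°] uniform, h=21: full span → s += 21 → s = 39.0000
seg 4 [169°–221.4°] cycloidal, h=25: θ=197° here. β=28, B=52.4. 25·(0.5344 − sin(2π·0.5344)/(2π)) = 14.2109 → s = 53.2109

53.2109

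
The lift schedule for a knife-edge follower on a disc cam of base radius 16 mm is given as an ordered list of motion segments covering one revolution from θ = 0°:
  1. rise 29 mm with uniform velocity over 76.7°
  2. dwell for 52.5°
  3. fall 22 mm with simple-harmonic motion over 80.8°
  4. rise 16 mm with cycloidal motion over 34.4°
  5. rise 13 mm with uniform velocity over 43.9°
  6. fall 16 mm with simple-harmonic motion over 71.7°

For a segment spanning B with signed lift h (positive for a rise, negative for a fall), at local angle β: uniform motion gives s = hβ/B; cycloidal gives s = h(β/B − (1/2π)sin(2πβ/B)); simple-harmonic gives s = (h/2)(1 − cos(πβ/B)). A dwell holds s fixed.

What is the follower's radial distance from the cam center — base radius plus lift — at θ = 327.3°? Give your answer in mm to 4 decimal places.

seg 1 [0°–76.7°] uniform, h=29: full span → s += 29 → s = 29.0000
seg 2 [76.7°–129.2°] dwell: s stays 29.0000
seg 3 [129.2°–210°] simple-harmonic, h=-22: full span → s += -22 → s = 7.0000
seg 4 [210°–244.4°] cycloidal, h=16: full span → s += 16 → s = 23.0000
seg 5 [244.4°–288.3°] uniform, h=13: full span → s += 13 → s = 36.0000
seg 6 [288.3°–360°] simple-harmonic, h=-16: θ=327.3° here. β=39, B=71.7. -16/2·(1 − cos(π·0.5439)) = -9.1007 → s = 26.8993
radial distance = base radius + s = 16 + 26.8993 = 42.8993

42.8993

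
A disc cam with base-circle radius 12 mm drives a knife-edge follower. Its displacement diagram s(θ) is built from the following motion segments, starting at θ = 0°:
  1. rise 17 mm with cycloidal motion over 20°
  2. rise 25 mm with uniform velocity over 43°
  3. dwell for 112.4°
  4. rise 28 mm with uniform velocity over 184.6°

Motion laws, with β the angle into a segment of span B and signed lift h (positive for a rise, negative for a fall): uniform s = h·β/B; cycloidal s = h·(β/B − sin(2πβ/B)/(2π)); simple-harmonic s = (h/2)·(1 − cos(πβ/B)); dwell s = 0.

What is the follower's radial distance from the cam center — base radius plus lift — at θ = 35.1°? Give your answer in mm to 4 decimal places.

seg 1 [0°–20°] cycloidal, h=17: full span → s += 17 → s = 17.0000
seg 2 [20°–63°] uniform, h=25: θ=35.1° here. β=15.1, B=43. 25·15.1/43 = 8.7791 → s = 25.7791
radial distance = base radius + s = 12 + 25.7791 = 37.7791

37.7791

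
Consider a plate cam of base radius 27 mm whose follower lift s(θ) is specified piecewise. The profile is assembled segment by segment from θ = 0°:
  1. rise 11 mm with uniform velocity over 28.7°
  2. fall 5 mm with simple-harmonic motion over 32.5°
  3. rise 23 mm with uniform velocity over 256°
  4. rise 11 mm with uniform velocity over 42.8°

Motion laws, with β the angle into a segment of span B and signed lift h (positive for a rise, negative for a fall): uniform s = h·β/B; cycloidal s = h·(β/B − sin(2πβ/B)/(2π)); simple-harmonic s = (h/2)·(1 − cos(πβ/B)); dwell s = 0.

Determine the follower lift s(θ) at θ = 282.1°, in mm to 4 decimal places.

seg 1 [0°–28.7°] uniform, h=11: full span → s += 11 → s = 11.0000
seg 2 [28.7°–61.2°] simple-harmonic, h=-5: full span → s += -5 → s = 6.0000
seg 3 [61.2°–317.2°] uniform, h=23: θ=282.1° here. β=220.9, B=256. 23·220.9/256 = 19.8465 → s = 25.8465

25.8465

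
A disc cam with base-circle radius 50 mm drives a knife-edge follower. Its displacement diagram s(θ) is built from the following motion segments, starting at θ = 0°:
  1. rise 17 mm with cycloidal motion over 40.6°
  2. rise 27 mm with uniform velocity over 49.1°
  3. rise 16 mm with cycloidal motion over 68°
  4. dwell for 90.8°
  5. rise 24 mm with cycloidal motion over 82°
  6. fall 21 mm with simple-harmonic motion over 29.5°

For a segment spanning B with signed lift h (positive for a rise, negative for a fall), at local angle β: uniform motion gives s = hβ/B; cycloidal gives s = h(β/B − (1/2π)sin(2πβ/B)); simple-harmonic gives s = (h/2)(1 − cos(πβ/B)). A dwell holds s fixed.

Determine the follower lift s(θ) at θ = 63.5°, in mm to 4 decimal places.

seg 1 [0°–40.6°] cycloidal, h=17: full span → s += 17 → s = 17.0000
seg 2 [40.6°–89.7°] uniform, h=27: θ=63.5° here. β=22.9, B=49.1. 27·22.9/49.1 = 12.5927 → s = 29.5927

29.5927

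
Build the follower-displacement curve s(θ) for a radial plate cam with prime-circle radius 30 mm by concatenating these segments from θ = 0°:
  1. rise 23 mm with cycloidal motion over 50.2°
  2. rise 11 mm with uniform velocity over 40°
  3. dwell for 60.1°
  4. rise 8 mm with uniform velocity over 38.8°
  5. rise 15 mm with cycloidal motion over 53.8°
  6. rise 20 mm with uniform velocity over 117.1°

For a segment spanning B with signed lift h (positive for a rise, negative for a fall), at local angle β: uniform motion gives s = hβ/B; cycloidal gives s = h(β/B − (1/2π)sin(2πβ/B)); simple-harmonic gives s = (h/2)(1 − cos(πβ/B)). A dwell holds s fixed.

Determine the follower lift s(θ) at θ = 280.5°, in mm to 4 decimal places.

seg 1 [0°–50.2°] cycloidal, h=23: full span → s += 23 → s = 23.0000
seg 2 [50.2°–90.2°] uniform, h=11: full span → s += 11 → s = 34.0000
seg 3 [90.2°–150.3°] dwell: s stays 34.0000
seg 4 [150.3°–189.1°] uniform, h=8: full span → s += 8 → s = 42.0000
seg 5 [189.1°–242.9°] cycloidal, h=15: full span → s += 15 → s = 57.0000
seg 6 [242.9°–360°] uniform, h=20: θ=280.5° here. β=37.6, B=117.1. 20·37.6/117.1 = 6.4219 → s = 63.4219

63.4219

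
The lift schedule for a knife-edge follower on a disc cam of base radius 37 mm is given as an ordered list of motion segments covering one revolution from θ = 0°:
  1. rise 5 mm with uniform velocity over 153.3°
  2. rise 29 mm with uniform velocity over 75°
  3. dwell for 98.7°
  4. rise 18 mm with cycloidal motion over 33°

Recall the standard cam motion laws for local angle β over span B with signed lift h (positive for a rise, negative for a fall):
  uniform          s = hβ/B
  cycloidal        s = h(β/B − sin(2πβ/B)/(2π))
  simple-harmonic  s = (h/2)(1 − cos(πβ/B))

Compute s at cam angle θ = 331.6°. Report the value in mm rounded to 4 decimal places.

seg 1 [0°–153.3°] uniform, h=5: full span → s += 5 → s = 5.0000
seg 2 [153.3°–228.3°] uniform, h=29: full span → s += 29 → s = 34.0000
seg 3 [228.3°–327°] dwell: s stays 34.0000
seg 4 [327°–360°] cycloidal, h=18: θ=331.6° here. β=4.6, B=33. 18·(0.1394 − sin(2π·0.1394)/(2π)) = 0.3087 → s = 34.3087

34.3087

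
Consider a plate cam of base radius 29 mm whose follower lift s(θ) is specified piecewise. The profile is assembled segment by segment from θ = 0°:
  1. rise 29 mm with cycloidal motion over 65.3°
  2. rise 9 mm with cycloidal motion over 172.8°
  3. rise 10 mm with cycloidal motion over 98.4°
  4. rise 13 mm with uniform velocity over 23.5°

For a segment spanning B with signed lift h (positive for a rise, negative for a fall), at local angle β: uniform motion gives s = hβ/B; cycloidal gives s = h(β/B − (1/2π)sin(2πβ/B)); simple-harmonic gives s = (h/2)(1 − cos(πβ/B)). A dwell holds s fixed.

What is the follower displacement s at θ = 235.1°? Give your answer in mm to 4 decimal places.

seg 1 [0°–65.3°] cycloidal, h=29: full span → s += 29 → s = 29.0000
seg 2 [65.3°–238.1°] cycloidal, h=9: θ=235.1° here. β=169.8, B=172.8. 9·(0.9826 − sin(2π·0.9826)/(2π)) = 8.9997 → s = 37.9997

37.9997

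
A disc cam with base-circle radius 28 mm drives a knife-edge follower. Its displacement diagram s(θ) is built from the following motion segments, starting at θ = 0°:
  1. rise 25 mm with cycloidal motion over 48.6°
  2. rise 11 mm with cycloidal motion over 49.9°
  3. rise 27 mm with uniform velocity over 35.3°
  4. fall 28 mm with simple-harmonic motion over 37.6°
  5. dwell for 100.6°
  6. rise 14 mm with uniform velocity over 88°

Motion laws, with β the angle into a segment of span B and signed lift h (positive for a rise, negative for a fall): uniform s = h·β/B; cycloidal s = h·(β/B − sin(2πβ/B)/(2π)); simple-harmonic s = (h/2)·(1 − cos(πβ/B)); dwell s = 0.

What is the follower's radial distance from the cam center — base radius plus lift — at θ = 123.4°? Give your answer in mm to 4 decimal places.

seg 1 [0°–48.6°] cycloidal, h=25: full span → s += 25 → s = 25.0000
seg 2 [48.6°–98.5°] cycloidal, h=11: full span → s += 11 → s = 36.0000
seg 3 [98.5°–133.8°] uniform, h=27: θ=123.4° here. β=24.9, B=35.3. 27·24.9/35.3 = 19.0453 → s = 55.0453
radial distance = base radius + s = 28 + 55.0453 = 83.0453

83.0453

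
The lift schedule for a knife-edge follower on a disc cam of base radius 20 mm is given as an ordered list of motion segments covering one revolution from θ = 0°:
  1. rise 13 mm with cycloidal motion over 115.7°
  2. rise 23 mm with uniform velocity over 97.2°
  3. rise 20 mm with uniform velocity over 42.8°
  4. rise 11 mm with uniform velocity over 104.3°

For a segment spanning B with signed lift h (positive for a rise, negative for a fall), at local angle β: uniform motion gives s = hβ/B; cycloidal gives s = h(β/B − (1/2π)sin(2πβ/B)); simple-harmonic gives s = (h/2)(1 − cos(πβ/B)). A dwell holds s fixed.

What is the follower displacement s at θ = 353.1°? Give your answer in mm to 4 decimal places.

seg 1 [0°–115.7°] cycloidal, h=13: full span → s += 13 → s = 13.0000
seg 2 [115.7°–212.9°] uniform, h=23: full span → s += 23 → s = 36.0000
seg 3 [212.9°–255.7°] uniform, h=20: full span → s += 20 → s = 56.0000
seg 4 [255.7°–360°] uniform, h=11: θ=353.1° here. β=97.4, B=104.3. 11·97.4/104.3 = 10.2723 → s = 66.2723

66.2723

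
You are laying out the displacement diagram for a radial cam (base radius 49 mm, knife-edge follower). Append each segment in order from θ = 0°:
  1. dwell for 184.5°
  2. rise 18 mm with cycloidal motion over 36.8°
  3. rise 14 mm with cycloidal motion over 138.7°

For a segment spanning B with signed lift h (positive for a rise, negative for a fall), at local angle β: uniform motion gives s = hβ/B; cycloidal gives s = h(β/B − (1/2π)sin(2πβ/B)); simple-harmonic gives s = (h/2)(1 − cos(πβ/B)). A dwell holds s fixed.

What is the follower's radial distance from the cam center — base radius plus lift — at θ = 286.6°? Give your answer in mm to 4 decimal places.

seg 1 [0°–184.5°] dwell: s stays 0.0000
seg 2 [184.5°–221.3°] cycloidal, h=18: full span → s += 18 → s = 18.0000
seg 3 [221.3°–360°] cycloidal, h=14: θ=286.6° here. β=65.3, B=138.7. 14·(0.4708 − sin(2π·0.4708)/(2π)) = 6.1847 → s = 24.1847
radial distance = base radius + s = 49 + 24.1847 = 73.1847

73.1847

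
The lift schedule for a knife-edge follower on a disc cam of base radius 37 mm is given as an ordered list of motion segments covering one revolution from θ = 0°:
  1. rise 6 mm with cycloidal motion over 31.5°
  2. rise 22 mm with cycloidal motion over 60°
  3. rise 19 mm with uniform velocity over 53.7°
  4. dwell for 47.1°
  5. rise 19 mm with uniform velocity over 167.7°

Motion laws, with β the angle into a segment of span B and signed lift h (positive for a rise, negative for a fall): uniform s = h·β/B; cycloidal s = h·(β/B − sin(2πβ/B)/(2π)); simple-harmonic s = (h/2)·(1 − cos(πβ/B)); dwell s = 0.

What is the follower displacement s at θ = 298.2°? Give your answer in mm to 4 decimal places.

seg 1 [0°–31.5°] cycloidal, h=6: full span → s += 6 → s = 6.0000
seg 2 [31.5°–91.5°] cycloidal, h=22: full span → s += 22 → s = 28.0000
seg 3 [91.5°–145.2°] uniform, h=19: full span → s += 19 → s = 47.0000
seg 4 [145.2°–192.3°] dwell: s stays 47.0000
seg 5 [192.3°–360°] uniform, h=19: θ=298.2° here. β=105.9, B=167.7. 19·105.9/167.7 = 11.9982 → s = 58.9982

58.9982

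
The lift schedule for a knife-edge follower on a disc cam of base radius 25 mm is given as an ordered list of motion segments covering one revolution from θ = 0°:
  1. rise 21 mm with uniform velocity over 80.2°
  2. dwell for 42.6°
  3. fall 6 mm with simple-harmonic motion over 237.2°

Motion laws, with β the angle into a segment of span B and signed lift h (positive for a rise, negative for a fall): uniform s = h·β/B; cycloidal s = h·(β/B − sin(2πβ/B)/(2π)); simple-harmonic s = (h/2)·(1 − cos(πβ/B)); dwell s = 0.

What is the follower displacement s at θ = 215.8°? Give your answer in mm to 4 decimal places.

seg 1 [0°–80.2°] uniform, h=21: full span → s += 21 → s = 21.0000
seg 2 [80.2°–122.8°] dwell: s stays 21.0000
seg 3 [122.8°–360°] simple-harmonic, h=-6: θ=215.8° here. β=93, B=237.2. -6/2·(1 − cos(π·0.3921)) = -2.0022 → s = 18.9978

18.9978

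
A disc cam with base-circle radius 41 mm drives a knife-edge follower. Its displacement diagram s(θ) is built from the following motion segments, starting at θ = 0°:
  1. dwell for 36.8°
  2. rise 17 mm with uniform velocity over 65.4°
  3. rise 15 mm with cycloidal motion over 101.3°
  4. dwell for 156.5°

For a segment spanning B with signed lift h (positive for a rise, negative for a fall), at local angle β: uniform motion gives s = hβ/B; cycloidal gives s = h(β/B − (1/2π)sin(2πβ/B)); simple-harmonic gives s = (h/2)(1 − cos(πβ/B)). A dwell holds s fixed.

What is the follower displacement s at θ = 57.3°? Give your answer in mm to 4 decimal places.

seg 1 [0°–36.8°] dwell: s stays 0.0000
seg 2 [36.8°–102.2°] uniform, h=17: θ=57.3° here. β=20.5, B=65.4. 17·20.5/65.4 = 5.3287 → s = 5.3287

5.3287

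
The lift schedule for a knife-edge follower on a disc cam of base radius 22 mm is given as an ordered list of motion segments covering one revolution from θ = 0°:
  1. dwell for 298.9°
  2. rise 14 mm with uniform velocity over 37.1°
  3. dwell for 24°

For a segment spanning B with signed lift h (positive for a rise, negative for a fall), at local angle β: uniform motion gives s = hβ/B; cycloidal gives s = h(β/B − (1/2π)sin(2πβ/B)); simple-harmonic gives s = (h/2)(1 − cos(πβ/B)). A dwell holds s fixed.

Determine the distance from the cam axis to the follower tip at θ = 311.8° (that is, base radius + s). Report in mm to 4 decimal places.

seg 1 [0°–298.9°] dwell: s stays 0.0000
seg 2 [298.9°–336°] uniform, h=14: θ=311.8° here. β=12.9, B=37.1. 14·12.9/37.1 = 4.8679 → s = 4.8679
radial distance = base radius + s = 22 + 4.8679 = 26.8679

26.8679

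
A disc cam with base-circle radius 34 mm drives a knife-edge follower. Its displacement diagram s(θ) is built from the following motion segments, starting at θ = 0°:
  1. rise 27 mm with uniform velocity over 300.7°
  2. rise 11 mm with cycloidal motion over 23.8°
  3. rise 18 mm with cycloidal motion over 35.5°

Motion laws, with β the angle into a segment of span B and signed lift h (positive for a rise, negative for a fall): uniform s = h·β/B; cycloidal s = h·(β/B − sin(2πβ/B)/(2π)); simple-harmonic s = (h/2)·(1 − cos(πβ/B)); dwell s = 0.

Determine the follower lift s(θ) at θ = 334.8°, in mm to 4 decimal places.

seg 1 [0°–300.7°] uniform, h=27: full span → s += 27 → s = 27.0000
seg 2 [300.7°–324.5°] cycloidal, h=11: full span → s += 11 → s = 38.0000
seg 3 [324.5°–360°] cycloidal, h=18: θ=334.8° here. β=10.3, B=35.5. 18·(0.2901 − sin(2π·0.2901)/(2π)) = 2.4484 → s = 40.4484

40.4484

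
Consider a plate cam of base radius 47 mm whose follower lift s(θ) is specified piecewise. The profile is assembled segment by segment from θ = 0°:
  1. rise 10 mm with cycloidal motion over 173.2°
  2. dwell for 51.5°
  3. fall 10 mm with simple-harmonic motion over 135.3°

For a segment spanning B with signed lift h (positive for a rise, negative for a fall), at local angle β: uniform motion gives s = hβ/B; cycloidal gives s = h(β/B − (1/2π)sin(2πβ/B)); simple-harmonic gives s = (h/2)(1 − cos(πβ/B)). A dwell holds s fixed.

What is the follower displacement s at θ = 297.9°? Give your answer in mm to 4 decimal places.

seg 1 [0°–173.2°] cycloidal, h=10: full span → s += 10 → s = 10.0000
seg 2 [173.2°–224.7°] dwell: s stays 10.0000
seg 3 [224.7°–360°] simple-harmonic, h=-10: θ=297.9° here. β=73.2, B=135.3. -10/2·(1 − cos(π·0.5410)) = -5.6426 → s = 4.3574

4.3574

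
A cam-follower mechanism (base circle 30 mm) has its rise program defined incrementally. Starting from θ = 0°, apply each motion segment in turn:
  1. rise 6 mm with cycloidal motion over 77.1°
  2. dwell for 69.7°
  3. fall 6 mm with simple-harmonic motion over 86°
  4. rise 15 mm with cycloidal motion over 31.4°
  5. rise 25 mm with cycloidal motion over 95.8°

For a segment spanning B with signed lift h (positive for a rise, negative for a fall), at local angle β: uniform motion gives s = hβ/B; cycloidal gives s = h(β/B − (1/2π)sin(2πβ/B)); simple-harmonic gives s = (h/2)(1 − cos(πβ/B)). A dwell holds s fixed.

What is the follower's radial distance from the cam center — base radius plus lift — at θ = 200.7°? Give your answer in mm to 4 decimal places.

seg 1 [0°–77.1°] cycloidal, h=6: full span → s += 6 → s = 6.0000
seg 2 [77.1°–146.8°] dwell: s stays 6.0000
seg 3 [146.8°–232.8°] simple-harmonic, h=-6: θ=200.7° here. β=53.9, B=86. -6/2·(1 − cos(π·0.6267)) = -4.1632 → s = 1.8368
radial distance = base radius + s = 30 + 1.8368 = 31.8368

31.8368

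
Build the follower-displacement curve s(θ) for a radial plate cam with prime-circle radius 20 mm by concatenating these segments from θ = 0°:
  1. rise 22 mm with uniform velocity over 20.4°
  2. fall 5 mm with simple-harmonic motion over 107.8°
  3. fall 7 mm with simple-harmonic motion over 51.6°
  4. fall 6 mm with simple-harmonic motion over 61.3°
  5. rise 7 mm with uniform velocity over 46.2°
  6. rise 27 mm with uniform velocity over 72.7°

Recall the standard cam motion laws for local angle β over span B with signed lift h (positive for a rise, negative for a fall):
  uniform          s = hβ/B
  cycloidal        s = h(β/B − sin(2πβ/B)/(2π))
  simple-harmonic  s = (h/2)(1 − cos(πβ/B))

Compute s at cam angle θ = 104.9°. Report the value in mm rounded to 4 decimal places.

seg 1 [0°–20.4°] uniform, h=22: full span → s += 22 → s = 22.0000
seg 2 [20.4°–128.2°] simple-harmonic, h=-5: θ=104.9° here. β=84.5, B=107.8. -5/2·(1 − cos(π·0.7839)) = -4.4455 → s = 17.5545

17.5545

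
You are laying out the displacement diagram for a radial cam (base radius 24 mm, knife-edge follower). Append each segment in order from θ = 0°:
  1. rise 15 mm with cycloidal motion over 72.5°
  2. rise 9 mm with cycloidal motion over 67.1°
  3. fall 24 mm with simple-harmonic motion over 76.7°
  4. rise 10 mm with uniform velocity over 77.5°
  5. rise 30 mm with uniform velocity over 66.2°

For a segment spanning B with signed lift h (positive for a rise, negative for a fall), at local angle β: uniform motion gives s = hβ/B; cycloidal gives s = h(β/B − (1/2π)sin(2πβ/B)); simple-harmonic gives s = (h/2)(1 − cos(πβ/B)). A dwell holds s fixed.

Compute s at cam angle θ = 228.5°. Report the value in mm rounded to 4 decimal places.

seg 1 [0°–72.5°] cycloidal, h=15: full span → s += 15 → s = 15.0000
seg 2 [72.5°–139.6°] cycloidal, h=9: full span → s += 9 → s = 24.0000
seg 3 [139.6°–216.3°] simple-harmonic, h=-24: full span → s += -24 → s = 0.0000
seg 4 [216.3°–293.8°] uniform, h=10: θ=228.5° here. β=12.2, B=77.5. 10·12.2/77.5 = 1.5742 → s = 1.5742

1.5742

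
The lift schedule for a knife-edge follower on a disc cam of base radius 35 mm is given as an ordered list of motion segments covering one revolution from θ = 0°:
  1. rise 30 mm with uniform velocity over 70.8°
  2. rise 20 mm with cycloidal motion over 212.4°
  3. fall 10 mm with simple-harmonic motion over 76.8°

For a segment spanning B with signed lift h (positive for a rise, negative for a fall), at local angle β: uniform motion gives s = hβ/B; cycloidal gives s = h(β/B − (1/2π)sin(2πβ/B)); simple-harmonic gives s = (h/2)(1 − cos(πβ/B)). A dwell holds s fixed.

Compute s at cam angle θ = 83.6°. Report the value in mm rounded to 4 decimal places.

seg 1 [0°–70.8°] uniform, h=30: full span → s += 30 → s = 30.0000
seg 2 [70.8°–283.2°] cycloidal, h=20: θ=83.6° here. β=12.8, B=212.4. 20·(0.0603 − sin(2π·0.0603)/(2π)) = 0.0286 → s = 30.0286

30.0286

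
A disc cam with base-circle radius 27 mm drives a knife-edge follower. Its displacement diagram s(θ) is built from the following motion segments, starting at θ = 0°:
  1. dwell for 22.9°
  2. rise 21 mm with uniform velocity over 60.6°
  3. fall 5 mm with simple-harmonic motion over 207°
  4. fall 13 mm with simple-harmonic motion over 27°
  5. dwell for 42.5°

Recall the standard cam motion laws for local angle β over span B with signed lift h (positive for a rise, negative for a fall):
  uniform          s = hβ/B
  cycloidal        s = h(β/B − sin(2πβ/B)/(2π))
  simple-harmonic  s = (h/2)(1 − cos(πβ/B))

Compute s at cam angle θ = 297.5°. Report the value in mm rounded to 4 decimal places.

seg 1 [0°–22.9°] dwell: s stays 0.0000
seg 2 [22.9°–83.5°] uniform, h=21: full span → s += 21 → s = 21.0000
seg 3 [83.5°–290.5°] simple-harmonic, h=-5: full span → s += -5 → s = 16.0000
seg 4 [290.5°–317.5°] simple-harmonic, h=-13: θ=297.5° here. β=7, B=27. -13/2·(1 − cos(π·0.2593)) = -2.0394 → s = 13.9606

13.9606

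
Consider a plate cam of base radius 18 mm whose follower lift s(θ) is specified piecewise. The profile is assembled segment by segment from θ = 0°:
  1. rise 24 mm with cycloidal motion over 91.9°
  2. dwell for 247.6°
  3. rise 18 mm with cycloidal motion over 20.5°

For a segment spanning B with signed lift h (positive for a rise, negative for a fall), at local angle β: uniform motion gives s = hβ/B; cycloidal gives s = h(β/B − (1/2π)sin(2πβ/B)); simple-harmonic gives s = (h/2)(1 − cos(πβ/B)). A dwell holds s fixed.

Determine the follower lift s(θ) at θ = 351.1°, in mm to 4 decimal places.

seg 1 [0°–91.9°] cycloidal, h=24: full span → s += 24 → s = 24.0000
seg 2 [91.9°–339.5°] dwell: s stays 24.0000
seg 3 [339.5°–360°] cycloidal, h=18: θ=351.1° here. β=11.6, B=20.5. 18·(0.5659 − sin(2π·0.5659)/(2π)) = 11.3372 → s = 35.3372

35.3372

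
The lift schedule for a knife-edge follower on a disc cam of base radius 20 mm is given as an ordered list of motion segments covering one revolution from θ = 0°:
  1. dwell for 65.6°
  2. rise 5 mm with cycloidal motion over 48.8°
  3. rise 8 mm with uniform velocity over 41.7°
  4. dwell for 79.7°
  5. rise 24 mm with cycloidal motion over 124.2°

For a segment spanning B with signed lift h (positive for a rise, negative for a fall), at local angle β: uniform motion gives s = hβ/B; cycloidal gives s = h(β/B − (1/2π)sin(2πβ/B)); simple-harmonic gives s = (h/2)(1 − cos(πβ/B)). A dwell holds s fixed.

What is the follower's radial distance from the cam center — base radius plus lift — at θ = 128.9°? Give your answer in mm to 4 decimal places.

seg 1 [0°–65.6°] dwell: s stays 0.0000
seg 2 [65.6°–114.4°] cycloidal, h=5: full span → s += 5 → s = 5.0000
seg 3 [114.4°–156.1°] uniform, h=8: θ=128.9° here. β=14.5, B=41.7. 8·14.5/41.7 = 2.7818 → s = 7.7818
radial distance = base radius + s = 20 + 7.7818 = 27.7818

27.7818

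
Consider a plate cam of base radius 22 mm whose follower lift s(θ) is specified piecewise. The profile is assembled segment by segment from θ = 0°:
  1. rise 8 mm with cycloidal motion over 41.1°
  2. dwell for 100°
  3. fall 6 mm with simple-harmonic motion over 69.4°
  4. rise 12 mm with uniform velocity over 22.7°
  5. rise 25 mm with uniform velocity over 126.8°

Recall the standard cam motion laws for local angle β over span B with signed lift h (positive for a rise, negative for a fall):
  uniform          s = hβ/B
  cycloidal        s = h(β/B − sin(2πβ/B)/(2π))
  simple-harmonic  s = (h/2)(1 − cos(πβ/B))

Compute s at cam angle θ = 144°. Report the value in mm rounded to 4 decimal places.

seg 1 [0°–41.1°] cycloidal, h=8: full span → s += 8 → s = 8.0000
seg 2 [41.1°–141.1°] dwell: s stays 8.0000
seg 3 [141.1°–210.5°] simple-harmonic, h=-6: θ=144° here. β=2.9, B=69.4. -6/2·(1 − cos(π·0.0418)) = -0.0258 → s = 7.9742

7.9742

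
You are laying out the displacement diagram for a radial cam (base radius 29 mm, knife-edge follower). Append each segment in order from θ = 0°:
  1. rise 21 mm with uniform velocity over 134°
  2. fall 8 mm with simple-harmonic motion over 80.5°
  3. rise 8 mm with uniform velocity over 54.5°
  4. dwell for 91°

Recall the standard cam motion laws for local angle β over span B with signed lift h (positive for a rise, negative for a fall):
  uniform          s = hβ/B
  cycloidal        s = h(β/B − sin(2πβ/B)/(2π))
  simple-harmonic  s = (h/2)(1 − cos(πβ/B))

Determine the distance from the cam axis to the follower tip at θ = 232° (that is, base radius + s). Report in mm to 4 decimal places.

seg 1 [0°–134°] uniform, h=21: full span → s += 21 → s = 21.0000
seg 2 [134°–214.5°] simple-harmonic, h=-8: full span → s += -8 → s = 13.0000
seg 3 [214.5°–269°] uniform, h=8: θ=232° here. β=17.5, B=54.5. 8·17.5/54.5 = 2.5688 → s = 15.5688
radial distance = base radius + s = 29 + 15.5688 = 44.5688

44.5688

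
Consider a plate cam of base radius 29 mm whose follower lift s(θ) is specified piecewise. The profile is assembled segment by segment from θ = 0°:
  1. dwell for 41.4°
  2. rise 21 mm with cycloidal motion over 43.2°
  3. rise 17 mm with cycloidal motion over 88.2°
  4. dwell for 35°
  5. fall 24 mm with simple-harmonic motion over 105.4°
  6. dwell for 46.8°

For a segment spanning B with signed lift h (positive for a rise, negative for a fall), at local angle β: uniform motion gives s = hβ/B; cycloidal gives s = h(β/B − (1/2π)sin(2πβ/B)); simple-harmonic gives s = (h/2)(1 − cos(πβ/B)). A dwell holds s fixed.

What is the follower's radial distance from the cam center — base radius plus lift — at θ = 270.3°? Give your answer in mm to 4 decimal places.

seg 1 [0°–41.4°] dwell: s stays 0.0000
seg 2 [41.4°–84.6°] cycloidal, h=21: full span → s += 21 → s = 21.0000
seg 3 [84.6°–172.8°] cycloidal, h=17: full span → s += 17 → s = 38.0000
seg 4 [172.8°–207.8°] dwell: s stays 38.0000
seg 5 [207.8°–313.2°] simple-harmonic, h=-24: θ=270.3° here. β=62.5, B=105.4. -24/2·(1 − cos(π·0.5930)) = -15.4556 → s = 22.5444
radial distance = base radius + s = 29 + 22.5444 = 51.5444

51.5444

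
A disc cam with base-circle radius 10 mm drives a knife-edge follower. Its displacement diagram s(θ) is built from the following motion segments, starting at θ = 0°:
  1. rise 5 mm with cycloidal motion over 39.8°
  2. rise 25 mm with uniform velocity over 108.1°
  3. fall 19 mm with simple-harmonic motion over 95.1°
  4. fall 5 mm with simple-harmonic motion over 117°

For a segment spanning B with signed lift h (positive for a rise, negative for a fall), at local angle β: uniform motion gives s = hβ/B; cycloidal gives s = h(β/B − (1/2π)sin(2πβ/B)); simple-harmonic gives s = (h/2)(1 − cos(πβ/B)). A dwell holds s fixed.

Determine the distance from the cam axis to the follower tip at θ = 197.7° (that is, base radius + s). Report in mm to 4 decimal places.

seg 1 [0°–39.8°] cycloidal, h=5: full span → s += 5 → s = 5.0000
seg 2 [39.8°–147.9°] uniform, h=25: full span → s += 25 → s = 30.0000
seg 3 [147.9°–243°] simple-harmonic, h=-19: θ=197.7° here. β=49.8, B=95.1. -19/2·(1 − cos(π·0.5237)) = -10.2055 → s = 19.7945
radial distance = base radius + s = 10 + 19.7945 = 29.7945

29.7945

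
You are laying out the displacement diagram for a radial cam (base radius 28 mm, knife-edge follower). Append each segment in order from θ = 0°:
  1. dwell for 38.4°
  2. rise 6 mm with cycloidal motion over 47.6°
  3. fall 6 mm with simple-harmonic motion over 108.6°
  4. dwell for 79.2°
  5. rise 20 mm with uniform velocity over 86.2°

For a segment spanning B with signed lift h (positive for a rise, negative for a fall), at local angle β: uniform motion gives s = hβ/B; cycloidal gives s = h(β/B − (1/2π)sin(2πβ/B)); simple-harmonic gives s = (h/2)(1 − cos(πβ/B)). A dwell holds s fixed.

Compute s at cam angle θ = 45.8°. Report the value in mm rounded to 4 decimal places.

seg 1 [0°–38.4°] dwell: s stays 0.0000
seg 2 [38.4°–86°] cycloidal, h=6: θ=45.8° here. β=7.4, B=47.6. 6·(0.1555 − sin(2π·0.1555)/(2π)) = 0.1414 → s = 0.1414

0.1414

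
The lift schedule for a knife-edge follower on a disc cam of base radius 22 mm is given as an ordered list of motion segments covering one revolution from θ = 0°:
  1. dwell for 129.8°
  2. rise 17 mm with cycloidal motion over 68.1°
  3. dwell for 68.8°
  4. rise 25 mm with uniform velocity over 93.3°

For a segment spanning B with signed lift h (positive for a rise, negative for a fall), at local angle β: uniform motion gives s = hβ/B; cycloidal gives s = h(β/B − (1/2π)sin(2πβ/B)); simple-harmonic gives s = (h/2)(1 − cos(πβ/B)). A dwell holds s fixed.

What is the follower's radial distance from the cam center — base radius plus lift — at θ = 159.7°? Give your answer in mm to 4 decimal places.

seg 1 [0°–129.8°] dwell: s stays 0.0000
seg 2 [129.8°–197.9°] cycloidal, h=17: θ=159.7° here. β=29.9, B=68.1. 17·(0.4391 − sin(2π·0.4391)/(2π)) = 6.4532 → s = 6.4532
radial distance = base radius + s = 22 + 6.4532 = 28.4532

28.4532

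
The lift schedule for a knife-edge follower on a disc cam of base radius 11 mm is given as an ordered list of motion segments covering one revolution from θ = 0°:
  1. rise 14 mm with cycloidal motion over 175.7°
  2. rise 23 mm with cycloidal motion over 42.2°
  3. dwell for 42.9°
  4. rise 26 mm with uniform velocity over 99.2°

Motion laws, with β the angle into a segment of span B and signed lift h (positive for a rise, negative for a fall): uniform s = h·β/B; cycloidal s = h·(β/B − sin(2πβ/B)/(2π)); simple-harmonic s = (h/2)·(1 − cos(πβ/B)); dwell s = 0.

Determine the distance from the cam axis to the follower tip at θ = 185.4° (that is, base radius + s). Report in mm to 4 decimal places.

seg 1 [0°–175.7°] cycloidal, h=14: full span → s += 14 → s = 14.0000
seg 2 [175.7°–217.9°] cycloidal, h=23: θ=185.4° here. β=9.7, B=42.2. 23·(0.2299 − sin(2π·0.2299)/(2π)) = 1.6554 → s = 15.6554
radial distance = base radius + s = 11 + 15.6554 = 26.6554

26.6554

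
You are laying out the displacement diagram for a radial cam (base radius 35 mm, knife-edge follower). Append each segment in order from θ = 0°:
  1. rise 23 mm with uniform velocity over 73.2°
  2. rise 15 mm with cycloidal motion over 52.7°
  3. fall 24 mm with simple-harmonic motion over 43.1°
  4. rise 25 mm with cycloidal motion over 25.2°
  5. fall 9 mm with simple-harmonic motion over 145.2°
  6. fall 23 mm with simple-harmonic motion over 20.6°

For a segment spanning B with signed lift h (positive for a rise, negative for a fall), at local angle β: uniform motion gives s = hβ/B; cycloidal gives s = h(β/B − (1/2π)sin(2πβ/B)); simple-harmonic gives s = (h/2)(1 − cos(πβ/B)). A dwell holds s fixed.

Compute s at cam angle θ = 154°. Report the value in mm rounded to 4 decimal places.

seg 1 [0°–73.2°] uniform, h=23: full span → s += 23 → s = 23.0000
seg 2 [73.2°–125.9°] cycloidal, h=15: full span → s += 15 → s = 38.0000
seg 3 [125.9°–169°] simple-harmonic, h=-24: θ=154° here. β=28.1, B=43.1. -24/2·(1 − cos(π·0.6520)) = -17.5140 → s = 20.4860

20.4860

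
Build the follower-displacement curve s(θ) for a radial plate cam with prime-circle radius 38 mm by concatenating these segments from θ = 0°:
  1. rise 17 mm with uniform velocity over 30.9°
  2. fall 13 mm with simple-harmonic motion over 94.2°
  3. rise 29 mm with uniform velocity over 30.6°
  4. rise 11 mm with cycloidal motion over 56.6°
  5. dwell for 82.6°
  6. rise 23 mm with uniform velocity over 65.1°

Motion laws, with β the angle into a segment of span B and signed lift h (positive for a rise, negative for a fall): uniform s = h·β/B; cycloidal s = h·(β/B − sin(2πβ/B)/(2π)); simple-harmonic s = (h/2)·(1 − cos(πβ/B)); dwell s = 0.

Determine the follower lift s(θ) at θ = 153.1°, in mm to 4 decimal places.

seg 1 [0°–30.9°] uniform, h=17: full span → s += 17 → s = 17.0000
seg 2 [30.9°–125.1°] simple-harmonic, h=-13: full span → s += -13 → s = 4.0000
seg 3 [125.1°–155.7°] uniform, h=29: θ=153.1° here. β=28, B=30.6. 29·28/30.6 = 26.5359 → s = 30.5359

30.5359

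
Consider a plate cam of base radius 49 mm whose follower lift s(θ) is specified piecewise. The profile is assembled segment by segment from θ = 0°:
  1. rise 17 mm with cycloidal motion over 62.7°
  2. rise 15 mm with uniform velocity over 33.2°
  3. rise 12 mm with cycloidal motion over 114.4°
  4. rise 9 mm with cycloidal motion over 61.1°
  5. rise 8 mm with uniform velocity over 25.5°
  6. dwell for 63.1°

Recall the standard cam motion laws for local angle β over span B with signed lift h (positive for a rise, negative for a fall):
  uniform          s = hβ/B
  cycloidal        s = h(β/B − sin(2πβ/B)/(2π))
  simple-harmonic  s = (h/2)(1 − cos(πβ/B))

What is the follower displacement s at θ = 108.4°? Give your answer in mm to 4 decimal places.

seg 1 [0°–62.7°] cycloidal, h=17: full span → s += 17 → s = 17.0000
seg 2 [62.7°–95.9°] uniform, h=15: full span → s += 15 → s = 32.0000
seg 3 [95.9°–210.3°] cycloidal, h=12: θ=108.4° here. β=12.5, B=114.4. 12·(0.1093 − sin(2π·0.1093)/(2π)) = 0.1006 → s = 32.1006

32.1006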